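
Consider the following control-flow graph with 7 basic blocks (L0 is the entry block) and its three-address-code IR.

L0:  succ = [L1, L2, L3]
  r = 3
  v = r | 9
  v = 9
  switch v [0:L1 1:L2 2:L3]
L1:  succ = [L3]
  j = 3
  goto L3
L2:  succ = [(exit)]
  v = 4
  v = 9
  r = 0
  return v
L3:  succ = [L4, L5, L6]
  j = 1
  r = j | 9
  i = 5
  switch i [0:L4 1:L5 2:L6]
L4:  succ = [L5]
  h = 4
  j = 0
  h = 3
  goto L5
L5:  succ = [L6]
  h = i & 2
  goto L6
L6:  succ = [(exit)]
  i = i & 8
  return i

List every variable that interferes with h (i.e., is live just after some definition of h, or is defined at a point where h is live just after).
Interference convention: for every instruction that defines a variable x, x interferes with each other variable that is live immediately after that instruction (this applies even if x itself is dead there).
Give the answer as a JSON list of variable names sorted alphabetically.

def/use:
  L0 def {r,v} use ∅
  L1 def {j} use ∅
  L2 def {r,v} use ∅
  L3 def {i,j,r} use ∅
  L4 def {h,j} use ∅
  L5 def {h} use {i}
  L6 def {i} use {i}

Backward fixpoint:
  L0 li=∅ lo=∅
  L1 li=∅ lo=∅
  L2 li=∅ lo=∅
  L3 li=∅ lo={i}
  L4 li={i} lo={i}
  L5 li={i} lo={i}
  L6 li={i} lo=∅

Interfere edges:
  h — {i}
  i — {h,j}
  j — {i}
  r — {v}
  v — {r}

N(h) = ["i"]

Answer: ["i"]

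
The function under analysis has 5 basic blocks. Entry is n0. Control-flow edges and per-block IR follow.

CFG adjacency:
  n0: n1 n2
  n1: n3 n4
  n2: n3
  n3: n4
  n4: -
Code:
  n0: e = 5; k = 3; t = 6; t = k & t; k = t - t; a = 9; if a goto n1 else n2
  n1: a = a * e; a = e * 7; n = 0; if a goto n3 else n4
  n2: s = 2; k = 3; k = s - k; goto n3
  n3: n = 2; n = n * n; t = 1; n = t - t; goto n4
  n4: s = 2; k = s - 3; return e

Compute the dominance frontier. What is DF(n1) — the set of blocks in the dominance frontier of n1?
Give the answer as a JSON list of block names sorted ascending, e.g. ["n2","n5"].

Answer: ["n3", "n4"]

Working:
idom tree: n1←n0 n2←n0 n3←n0 n4←n0
Join-block Dom:
  n3: preds {n1,n2}: {n0,n1} ∩ {n0,n2} = {n0}; idom=n0
  n4: preds {n1,n3}: {n0,n1} ∩ {n0,n3} = {n0}; idom=n0

DF walk-up:
  join n3 pred n1: n1 stop@n0
  join n3 pred n2: n2 stop@n0
  join n4 pred n1: n1 stop@n0
  join n4 pred n3: n3 stop@n0
  n0 → ∅
  n1 → {n3,n4}
  n2 → {n3}
  n3 → {n4}
  n4 → ∅

DF(n1) = ["n3", "n4"]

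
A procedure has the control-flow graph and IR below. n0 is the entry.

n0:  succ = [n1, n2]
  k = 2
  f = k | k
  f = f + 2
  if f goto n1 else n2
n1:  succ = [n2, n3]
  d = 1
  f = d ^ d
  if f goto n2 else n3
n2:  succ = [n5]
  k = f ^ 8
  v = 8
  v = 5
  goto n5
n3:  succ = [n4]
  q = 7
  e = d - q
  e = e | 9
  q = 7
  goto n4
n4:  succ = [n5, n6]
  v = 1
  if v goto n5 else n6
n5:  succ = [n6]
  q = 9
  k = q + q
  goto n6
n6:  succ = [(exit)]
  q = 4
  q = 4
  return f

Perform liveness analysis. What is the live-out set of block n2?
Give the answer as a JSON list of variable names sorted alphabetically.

Answer: ["f"]

Derivation:
def/use:
  n0: def={f,k} ue=∅
  n1: def={d,f} ue=∅
  n2: def={k,v} ue={f}
  n3: def={e,q} ue={d}
  n4: def={v} ue=∅
  n5: def={k,q} ue=∅
  n6: def={q} ue={f}

Backward fixpoint:
  n0 li=∅ lo={f}
  n1 li=∅ lo={d,f}
  n2 li={f} lo={f}
  n3 li={d,f} lo={f}
  n4 li={f} lo={f}
  n5 li={f} lo={f}
  n6 li={f} lo=∅

live-out(n2) = ["f"]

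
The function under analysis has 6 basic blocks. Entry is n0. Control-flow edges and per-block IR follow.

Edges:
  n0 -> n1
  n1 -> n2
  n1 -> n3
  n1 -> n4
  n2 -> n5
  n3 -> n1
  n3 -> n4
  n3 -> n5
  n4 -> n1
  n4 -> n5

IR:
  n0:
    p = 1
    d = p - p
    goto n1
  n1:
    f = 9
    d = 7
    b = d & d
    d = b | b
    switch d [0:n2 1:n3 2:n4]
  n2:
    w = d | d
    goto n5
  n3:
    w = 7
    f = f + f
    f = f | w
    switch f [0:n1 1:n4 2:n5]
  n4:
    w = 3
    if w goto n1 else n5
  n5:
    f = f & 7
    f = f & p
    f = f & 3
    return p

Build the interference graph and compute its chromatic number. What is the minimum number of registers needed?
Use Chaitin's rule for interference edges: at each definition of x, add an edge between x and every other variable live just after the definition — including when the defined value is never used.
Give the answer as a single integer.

Answer: 3

Analysis:
Block summaries:
  n0: def={d,p} ue=∅
  n1: def={b,d,f} ue=∅
  n2: def={w} ue={d}
  n3: def={f,w} ue={f}
  n4: def={w} ue=∅
  n5: def={f} ue={f,p}

Backward fixpoint:
  live n0: ∅→{p}
  live n1: {p}→{d,f,p}
  live n2: {d,f,p}→{f,p}
  live n3: {f,p}→{f,p}
  live n4: {f,p}→{f,p}
  live n5: {f,p}→∅

Interference:
  b↔{f,p}
  d↔{f,p}
  f↔{b,d,p,w}
  p↔{b,d,f,w}
  w↔{f,p}

Registers:
  {b,f,p} pairwise interfere (3-clique) ⇒ χ ≥ 3
  3-colouring: c0={f}  c1={p}  c2={b,d,w}
  χ = 3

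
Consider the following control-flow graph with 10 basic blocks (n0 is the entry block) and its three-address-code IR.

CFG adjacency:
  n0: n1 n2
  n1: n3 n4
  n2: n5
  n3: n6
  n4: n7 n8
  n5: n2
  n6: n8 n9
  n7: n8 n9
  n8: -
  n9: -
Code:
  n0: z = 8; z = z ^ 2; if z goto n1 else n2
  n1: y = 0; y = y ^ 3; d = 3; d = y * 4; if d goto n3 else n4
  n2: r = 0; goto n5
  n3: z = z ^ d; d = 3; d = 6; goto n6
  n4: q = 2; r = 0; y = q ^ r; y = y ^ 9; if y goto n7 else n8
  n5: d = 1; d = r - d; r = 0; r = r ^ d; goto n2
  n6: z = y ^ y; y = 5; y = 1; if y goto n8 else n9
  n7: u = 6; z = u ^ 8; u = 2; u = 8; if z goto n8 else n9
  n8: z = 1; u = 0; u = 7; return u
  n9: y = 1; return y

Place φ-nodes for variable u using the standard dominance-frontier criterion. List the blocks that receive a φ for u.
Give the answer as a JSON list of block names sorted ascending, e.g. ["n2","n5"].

Answer: ["n8", "n9"]

Derivation:
idom tree: n1←n0 n2←n0 n3←n1 n4←n1 n5←n2 n6←n3 n7←n4 n8←n1 n9←n1
Join-block Dom:
  n2: preds {n0,n5}: {n0} ∩ {n0,n2,n5} = {n0}; idom=n0
  n8: preds {n4,n6,n7}: {n0,n1,n4} ∩ {n0,n1,n3,n6} ∩ {n0,n1,n4,n7} = {n0,n1}; idom=n1
  n9: preds {n6,n7}: {n0,n1,n3,n6} ∩ {n0,n1,n4,n7} = {n0,n1}; idom=n1

DF walk-up:
  n2←n0: walk · to n0
  n2←n5: walk n5→n2 to n0
  n8←n4: walk n4 to n1
  n8←n6: walk n6→n3 to n1
  n8←n7: walk n7→n4 to n1
  n9←n6: walk n6→n3 to n1
  n9←n7: walk n7→n4 to n1
  n0 → ∅
  n1 → ∅
  n2 → {n2}
  n3 → {n8,n9}
  n4 → {n8,n9}
  n5 → {n2}
  n6 → {n8,n9}
  n7 → {n8,n9}
  n8 → ∅
  n9 → ∅

φ for u: defs {n7,n8}
  DF⁺ = {n8,n9}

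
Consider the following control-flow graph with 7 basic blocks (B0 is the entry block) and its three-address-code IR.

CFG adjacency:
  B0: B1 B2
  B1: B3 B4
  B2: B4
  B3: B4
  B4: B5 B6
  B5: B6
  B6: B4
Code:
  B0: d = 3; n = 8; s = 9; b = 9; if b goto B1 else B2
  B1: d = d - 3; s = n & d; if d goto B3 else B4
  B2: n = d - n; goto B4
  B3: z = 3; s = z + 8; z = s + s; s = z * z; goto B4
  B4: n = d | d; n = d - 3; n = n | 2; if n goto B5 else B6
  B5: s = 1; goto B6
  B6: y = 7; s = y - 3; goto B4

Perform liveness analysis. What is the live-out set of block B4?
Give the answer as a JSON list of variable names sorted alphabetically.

Per-block:
  B0 def {b,d,n,s} use ∅
  B1 def {d,s} use {d,n}
  B2 def {n} use {d,n}
  B3 def {s,z} use ∅
  B4 def {n} use {d}
  B5 def {s} use ∅
  B6 def {s,y} use ∅

Backward fixpoint:
  live B0: ∅→{d,n}
  live B1: {d,n}→{d}
  live B2: {d,n}→{d}
  live B3: {d}→{d}
  live B4: {d}→{d}
  live B5: {d}→{d}
  live B6: {d}→{d}

live-out(B4) = ["d"]

Answer: ["d"]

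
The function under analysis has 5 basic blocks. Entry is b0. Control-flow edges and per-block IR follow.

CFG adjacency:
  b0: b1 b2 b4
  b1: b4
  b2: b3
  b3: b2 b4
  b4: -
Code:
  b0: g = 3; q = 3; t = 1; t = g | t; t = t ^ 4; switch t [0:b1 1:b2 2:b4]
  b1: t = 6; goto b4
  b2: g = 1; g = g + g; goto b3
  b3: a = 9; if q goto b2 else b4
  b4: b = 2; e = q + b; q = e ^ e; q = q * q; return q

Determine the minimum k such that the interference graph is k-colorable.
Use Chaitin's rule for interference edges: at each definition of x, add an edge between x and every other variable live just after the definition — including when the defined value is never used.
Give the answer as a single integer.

Per-block:
  b0 def {g,q,t} use ∅
  b1 def {t} use ∅
  b2 def {g} use ∅
  b3 def {a} use {q}
  b4 def {b,e,q} use {q}

Backward fixpoint:
  live b0: ∅→{q}
  live b1: {q}→{q}
  live b2: {q}→{q}
  live b3: {q}→{q}
  live b4: {q}→∅

Interfere edges:
  a: {q}
  b: {q}
  e: ∅
  g: {q,t}
  q: {a,b,g,t}
  t: {g,q}

Chromatic number:
  clique {g,q,t} ⇒ need ≥ 3
  assign a→R1 b→R1 e→R0 g→R1 q→R0 t→R2 — no edge inside a register ⇒ χ ≤ 3
  χ = 3

Answer: 3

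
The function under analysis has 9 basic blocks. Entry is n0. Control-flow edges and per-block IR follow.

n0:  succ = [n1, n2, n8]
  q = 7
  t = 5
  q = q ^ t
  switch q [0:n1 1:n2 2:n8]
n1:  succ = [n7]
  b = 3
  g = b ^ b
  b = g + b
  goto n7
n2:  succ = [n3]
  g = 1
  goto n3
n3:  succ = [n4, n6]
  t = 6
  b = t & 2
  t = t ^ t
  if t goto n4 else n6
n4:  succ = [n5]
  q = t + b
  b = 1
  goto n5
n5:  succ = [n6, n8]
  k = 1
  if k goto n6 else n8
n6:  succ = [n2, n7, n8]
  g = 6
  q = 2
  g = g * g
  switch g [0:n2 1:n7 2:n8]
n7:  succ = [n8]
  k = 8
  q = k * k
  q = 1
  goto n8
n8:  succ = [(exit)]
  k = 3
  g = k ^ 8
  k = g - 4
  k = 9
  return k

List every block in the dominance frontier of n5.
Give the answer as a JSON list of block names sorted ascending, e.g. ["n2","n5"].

Answer: ["n6", "n8"]

Derivation:
idom tree: n1←n0 n2←n0 n3←n2 n4←n3 n5←n4 n6←n3 n7←n0 n8←n0
Join-block Dom:
  n2: preds {n0,n6}: {n0} ∩ {n0,n2,n3,n6} = {n0}; idom=n0
  n6: preds {n3,n5}: {n0,n2,n3} ∩ {n0,n2,n3,n4,n5} = {n0,n2,n3}; idom=n3
  n7: preds {n1,n6}: {n0,n1} ∩ {n0,n2,n3,n6} = {n0}; idom=n0
  n8: preds {n0,n5,n6,n7}: {n0} ∩ {n0,n2,n3,n4,n5} ∩ {n0,n2,n3,n6} ∩ {n0,n7} = {n0}; idom=n0

DF derivation:
  n2←n0: walk · to n0
  n2←n6: walk n6→n3→n2 to n0
  n6←n3: walk · to n3
  n6←n5: walk n5→n4 to n3
  n7←n1: walk n1 to n0
  n7←n6: walk n6→n3→n2 to n0
  n8←n0: walk · to n0
  n8←n5: walk n5→n4→n3→n2 to n0
  n8←n6: walk n6→n3→n2 to n0
  n8←n7: walk n7 to n0
  DF(n0)=∅
  DF(n1)={n7}
  DF(n2)={n2,n7,n8}
  DF(n3)={n2,n7,n8}
  DF(n4)={n6,n8}
  DF(n5)={n6,n8}
  DF(n6)={n2,n7,n8}
  DF(n7)={n8}
  DF(n8)=∅

DF(n5) = ["n6", "n8"]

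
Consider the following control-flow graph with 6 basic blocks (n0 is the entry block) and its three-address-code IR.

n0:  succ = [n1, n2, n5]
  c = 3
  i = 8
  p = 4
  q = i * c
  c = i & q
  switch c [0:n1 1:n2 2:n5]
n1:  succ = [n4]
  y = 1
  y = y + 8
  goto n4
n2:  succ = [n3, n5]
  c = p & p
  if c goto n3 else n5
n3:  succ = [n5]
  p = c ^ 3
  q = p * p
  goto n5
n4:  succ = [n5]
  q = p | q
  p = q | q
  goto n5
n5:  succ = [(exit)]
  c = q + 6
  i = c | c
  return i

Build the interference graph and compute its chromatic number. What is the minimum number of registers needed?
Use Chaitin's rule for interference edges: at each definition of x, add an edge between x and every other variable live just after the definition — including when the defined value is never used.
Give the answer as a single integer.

def/use:
  n0: def={c,i,p,q} ue=∅
  n1: def={y} ue=∅
  n2: def={c} ue={p}
  n3: def={p,q} ue={c}
  n4: def={p,q} ue={p,q}
  n5: def={c,i} ue={q}

Backward fixpoint:
  n0 li=∅ lo={p,q}
  n1 li={p,q} lo={p,q}
  n2 li={p,q} lo={c,q}
  n3 li={c} lo={q}
  n4 li={p,q} lo={q}
  n5 li={q} lo=∅

Interference:
  c — {i,p,q}
  i — {c,p,q}
  p — {c,i,q,y}
  q — {c,i,p,y}
  y — {p,q}

Chromatic number:
  clique {c,i,p,q} ⇒ need ≥ 4
  4-colouring: r0={p}  r1={q}  r2={c,y}  r3={i}
  χ = 4

Answer: 4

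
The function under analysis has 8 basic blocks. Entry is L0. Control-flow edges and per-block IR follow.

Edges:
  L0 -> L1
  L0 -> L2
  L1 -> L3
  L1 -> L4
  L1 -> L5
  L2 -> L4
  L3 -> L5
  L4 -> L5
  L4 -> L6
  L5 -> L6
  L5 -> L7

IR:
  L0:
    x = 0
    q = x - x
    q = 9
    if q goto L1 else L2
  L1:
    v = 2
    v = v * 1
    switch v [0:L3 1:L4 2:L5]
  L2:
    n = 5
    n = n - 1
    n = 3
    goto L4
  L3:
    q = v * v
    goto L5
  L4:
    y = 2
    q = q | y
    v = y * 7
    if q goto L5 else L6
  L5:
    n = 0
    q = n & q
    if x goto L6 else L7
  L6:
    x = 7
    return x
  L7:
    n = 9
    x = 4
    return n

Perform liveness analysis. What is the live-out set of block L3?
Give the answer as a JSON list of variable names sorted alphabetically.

Answer: ["q", "x"]

Derivation:
Per-block:
  L0 def {q,x} use ∅
  L1 def {v} use ∅
  L2 def {n} use ∅
  L3 def {q} use {v}
  L4 def {q,v,y} use {q}
  L5 def {n,q} use {q,x}
  L6 def {x} use ∅
  L7 def {n,x} use ∅

Liveness:
  live L0: ∅→{q,x}
  live L1: {q,x}→{q,v,x}
  live L2: {q,x}→{q,x}
  live L3: {v,x}→{q,x}
  live L4: {q,x}→{q,x}
  live L5: {q,x}→∅
  live L6: ∅→∅
  live L7: ∅→∅

live-out(L3) = ["q", "x"]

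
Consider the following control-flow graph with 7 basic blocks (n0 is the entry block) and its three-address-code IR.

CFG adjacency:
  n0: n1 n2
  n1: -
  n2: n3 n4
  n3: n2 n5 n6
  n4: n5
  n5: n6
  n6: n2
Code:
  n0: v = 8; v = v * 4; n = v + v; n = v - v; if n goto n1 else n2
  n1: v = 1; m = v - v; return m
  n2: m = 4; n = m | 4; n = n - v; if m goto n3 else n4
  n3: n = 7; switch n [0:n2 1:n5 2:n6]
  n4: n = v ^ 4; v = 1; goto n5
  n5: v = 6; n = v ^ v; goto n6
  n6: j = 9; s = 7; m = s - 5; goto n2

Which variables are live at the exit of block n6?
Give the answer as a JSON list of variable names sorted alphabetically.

Per-block:
  n0 def {n,v} use ∅
  n1 def {m,v} use ∅
  n2 def {m,n} use {v}
  n3 def {n} use ∅
  n4 def {n,v} use {v}
  n5 def {n,v} use ∅
  n6 def {j,m,s} use ∅

Liveness:
  live n0: ∅→{v}
  live n1: ∅→∅
  live n2: {v}→{v}
  live n3: {v}→{v}
  live n4: {v}→∅
  live n5: ∅→{v}
  live n6: {v}→{v}

live-out(n6) = ["v"]

Answer: ["v"]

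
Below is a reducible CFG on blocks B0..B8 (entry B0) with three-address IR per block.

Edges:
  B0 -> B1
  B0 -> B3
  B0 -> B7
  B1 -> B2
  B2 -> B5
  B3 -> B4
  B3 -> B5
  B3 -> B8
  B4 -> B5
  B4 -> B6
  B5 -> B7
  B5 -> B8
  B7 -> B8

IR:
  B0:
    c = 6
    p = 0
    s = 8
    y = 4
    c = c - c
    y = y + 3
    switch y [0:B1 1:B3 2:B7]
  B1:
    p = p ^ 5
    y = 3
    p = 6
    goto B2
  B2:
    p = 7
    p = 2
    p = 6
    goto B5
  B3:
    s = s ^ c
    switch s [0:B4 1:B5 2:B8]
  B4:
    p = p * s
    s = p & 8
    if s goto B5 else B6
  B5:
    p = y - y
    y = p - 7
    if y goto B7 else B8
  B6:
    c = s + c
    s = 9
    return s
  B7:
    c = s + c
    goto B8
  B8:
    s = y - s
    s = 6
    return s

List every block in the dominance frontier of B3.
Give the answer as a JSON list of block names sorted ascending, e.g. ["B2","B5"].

idom tree: B1←B0 B2←B1 B3←B0 B4←B3 B5←B0 B6←B4 B7←B0 B8←B0
Join-block Dom:
  B5: preds {B2,B3,B4}: {B0,B1,B2} ∩ {B0,B3} ∩ {B0,B3,B4} = {B0}; idom=B0
  B7: preds {B0,B5}: {B0} ∩ {B0,B5} = {B0}; idom=B0
  B8: preds {B3,B5,B7}: {B0,B3} ∩ {B0,B5} ∩ {B0,B7} = {B0}; idom=B0

Frontier:
  join B5 pred B2: B2→B1 stop@B0
  join B5 pred B3: B3 stop@B0
  join B5 pred B4: B4→B3 stop@B0
  join B7 pred B0: · stop@B0
  join B7 pred B5: B5 stop@B0
  join B8 pred B3: B3 stop@B0
  join B8 pred B5: B5 stop@B0
  join B8 pred B7: B7 stop@B0
  B0 → ∅
  B1 → {B5}
  B2 → {B5}
  B3 → {B5,B8}
  B4 → {B5}
  B5 → {B7,B8}
  B6 → ∅
  B7 → {B8}
  B8 → ∅

DF(B3) = ["B5", "B8"]

Answer: ["B5", "B8"]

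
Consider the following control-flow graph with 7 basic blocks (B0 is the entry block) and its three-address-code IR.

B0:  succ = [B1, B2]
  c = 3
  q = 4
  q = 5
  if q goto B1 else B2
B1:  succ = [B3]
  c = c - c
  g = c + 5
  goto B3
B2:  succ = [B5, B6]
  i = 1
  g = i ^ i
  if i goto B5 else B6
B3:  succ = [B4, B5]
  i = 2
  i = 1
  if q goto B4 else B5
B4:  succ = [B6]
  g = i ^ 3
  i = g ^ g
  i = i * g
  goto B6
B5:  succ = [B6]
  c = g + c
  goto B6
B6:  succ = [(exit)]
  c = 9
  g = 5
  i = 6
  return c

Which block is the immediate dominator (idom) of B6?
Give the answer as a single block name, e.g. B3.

Answer: B0

Derivation:
idom tree: B1←B0 B2←B0 B3←B1 B4←B3 B5←B0 B6←B0
Dom∩ at merges:
  B5: preds {B2,B3}: {B0,B2} ∩ {B0,B1,B3} = {B0}; idom=B0
  B6: preds {B2,B4,B5}: {B0,B2} ∩ {B0,B1,B3,B4} ∩ {B0,B5} = {B0}; idom=B0

idom(B6) = B0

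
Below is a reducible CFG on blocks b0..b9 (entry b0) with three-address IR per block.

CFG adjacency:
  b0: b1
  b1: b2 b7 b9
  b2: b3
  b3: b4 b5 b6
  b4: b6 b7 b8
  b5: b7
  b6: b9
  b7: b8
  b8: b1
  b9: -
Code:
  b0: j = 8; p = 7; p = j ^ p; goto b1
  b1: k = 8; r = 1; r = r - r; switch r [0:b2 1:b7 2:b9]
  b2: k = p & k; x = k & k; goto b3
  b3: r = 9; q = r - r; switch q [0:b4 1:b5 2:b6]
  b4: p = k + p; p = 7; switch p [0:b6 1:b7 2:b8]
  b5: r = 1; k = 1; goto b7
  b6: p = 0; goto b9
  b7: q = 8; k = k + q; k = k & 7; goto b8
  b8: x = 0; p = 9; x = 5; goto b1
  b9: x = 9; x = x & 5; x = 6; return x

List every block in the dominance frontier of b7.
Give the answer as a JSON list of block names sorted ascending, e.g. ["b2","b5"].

idom tree: b1←b0 b2←b1 b3←b2 b4←b3 b5←b3 b6←b3 b7←b1 b8←b1 b9←b1
Join-block Dom:
  b1: preds {b0,b8}: {b0} ∩ {b0,b1,b8} = {b0}; idom=b0
  b6: preds {b3,b4}: {b0,b1,b2,b3} ∩ {b0,b1,b2,b3,b4} = {b0,b1,b2,b3}; idom=b3
  b7: preds {b1,b4,b5}: {b0,b1} ∩ {b0,b1,b2,b3,b4} ∩ {b0,b1,b2,b3,b5} = {b0,b1}; idom=b1
  b8: preds {b4,b7}: {b0,b1,b2,b3,b4} ∩ {b0,b1,b7} = {b0,b1}; idom=b1
  b9: preds {b1,b6}: {b0,b1} ∩ {b0,b1,b2,b3,b6} = {b0,b1}; idom=b1

DF walk-up:
  b1←b0: walk · to b0
  b1←b8: walk b8→b1 to b0
  b6←b3: walk · to b3
  b6←b4: walk b4 to b3
  b7←b1: walk · to b1
  b7←b4: walk b4→b3→b2 to b1
  b7←b5: walk b5→b3→b2 to b1
  b8←b4: walk b4→b3→b2 to b1
  b8←b7: walk b7 to b1
  b9←b1: walk · to b1
  b9←b6: walk b6→b3→b2 to b1
  b0: DF=∅
  b1: DF={b1}
  b2: DF={b7,b8,b9}
  b3: DF={b7,b8,b9}
  b4: DF={b6,b7,b8}
  b5: DF={b7}
  b6: DF={b9}
  b7: DF={b8}
  b8: DF={b1}
  b9: DF=∅

DF(b7) = ["b8"]

Answer: ["b8"]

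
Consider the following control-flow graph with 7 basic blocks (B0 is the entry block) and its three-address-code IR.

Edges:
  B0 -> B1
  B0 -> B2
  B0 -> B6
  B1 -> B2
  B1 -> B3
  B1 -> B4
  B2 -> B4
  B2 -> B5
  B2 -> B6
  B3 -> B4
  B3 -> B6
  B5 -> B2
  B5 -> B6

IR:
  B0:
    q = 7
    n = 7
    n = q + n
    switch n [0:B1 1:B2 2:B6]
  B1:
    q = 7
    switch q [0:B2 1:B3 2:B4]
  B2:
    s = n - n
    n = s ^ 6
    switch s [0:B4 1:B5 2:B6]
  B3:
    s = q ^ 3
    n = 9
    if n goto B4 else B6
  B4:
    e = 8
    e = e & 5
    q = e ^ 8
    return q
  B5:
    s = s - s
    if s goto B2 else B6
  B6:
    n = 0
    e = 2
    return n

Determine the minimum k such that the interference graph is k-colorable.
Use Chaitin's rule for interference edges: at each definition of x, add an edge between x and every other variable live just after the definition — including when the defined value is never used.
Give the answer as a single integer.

Answer: 2

Derivation:
Block summaries:
  B0: def={n,q} ue=∅
  B1: def={q} ue=∅
  B2: def={n,s} ue={n}
  B3: def={n,s} ue={q}
  B4: def={e,q} ue=∅
  B5: def={s} ue={s}
  B6: def={e,n} ue=∅

Live sets:
  live B0: ∅→{n}
  live B1: {n}→{n,q}
  live B2: {n}→{n,s}
  live B3: {q}→∅
  live B4: ∅→∅
  live B5: {n,s}→{n}
  live B6: ∅→∅

Conflict graph:
  e — {n}
  n — {e,q,s}
  q — {n}
  s — {n}

Registers:
  {e,n} pairwise interfere (2-clique) ⇒ χ ≥ 2
  assign e→R1 n→R0 q→R1 s→R1 — no edge inside a register ⇒ χ ≤ 2
  χ = 2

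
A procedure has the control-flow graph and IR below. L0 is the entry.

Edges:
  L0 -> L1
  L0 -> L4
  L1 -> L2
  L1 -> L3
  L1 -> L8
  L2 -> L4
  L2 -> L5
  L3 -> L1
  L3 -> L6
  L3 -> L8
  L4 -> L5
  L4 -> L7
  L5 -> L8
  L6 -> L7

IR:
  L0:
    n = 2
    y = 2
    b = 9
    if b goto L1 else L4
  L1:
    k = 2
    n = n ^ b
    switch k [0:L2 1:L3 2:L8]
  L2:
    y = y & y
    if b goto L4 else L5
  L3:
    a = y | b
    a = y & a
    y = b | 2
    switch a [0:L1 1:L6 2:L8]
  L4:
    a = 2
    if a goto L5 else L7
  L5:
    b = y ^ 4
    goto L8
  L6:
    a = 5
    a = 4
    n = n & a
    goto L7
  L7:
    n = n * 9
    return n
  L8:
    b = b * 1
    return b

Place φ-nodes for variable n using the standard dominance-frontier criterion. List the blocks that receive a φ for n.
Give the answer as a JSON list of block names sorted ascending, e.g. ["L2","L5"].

idom tree: L1←L0 L2←L1 L3←L1 L4←L0 L5←L0 L6←L3 L7←L0 L8←L0
Join-block Dom:
  L1: preds {L0,L3}: {L0} ∩ {L0,L1,L3} = {L0}; idom=L0
  L4: preds {L0,L2}: {L0} ∩ {L0,L1,L2} = {L0}; idom=L0
  L5: preds {L2,L4}: {L0,L1,L2} ∩ {L0,L4} = {L0}; idom=L0
  L7: preds {L4,L6}: {L0,L4} ∩ {L0,L1,L3,L6} = {L0}; idom=L0
  L8: preds {L1,L3,L5}: {L0,L1} ∩ {L0,L1,L3} ∩ {L0,L5} = {L0}; idom=L0

DF derivation:
  L1←L0: walk · to L0
  L1←L3: walk L3→L1 to L0
  L4←L0: walk · to L0
  L4←L2: walk L2→L1 to L0
  L5←L2: walk L2→L1 to L0
  L5←L4: walk L4 to L0
  L7←L4: walk L4 to L0
  L7←L6: walk L6→L3→L1 to L0
  L8←L1: walk L1 to L0
  L8←L3: walk L3→L1 to L0
  L8←L5: walk L5 to L0
  DF(L0)=∅
  DF(L1)={L1,L4,L5,L7,L8}
  DF(L2)={L4,L5}
  DF(L3)={L1,L7,L8}
  DF(L4)={L5,L7}
  DF(L5)={L8}
  DF(L6)={L7}
  DF(L7)=∅
  DF(L8)=∅

φ for n: defs {L0,L1,L6,L7}
  DF⁺ = {L1,L4,L5,L7,L8}

Answer: ["L1", "L4", "L5", "L7", "L8"]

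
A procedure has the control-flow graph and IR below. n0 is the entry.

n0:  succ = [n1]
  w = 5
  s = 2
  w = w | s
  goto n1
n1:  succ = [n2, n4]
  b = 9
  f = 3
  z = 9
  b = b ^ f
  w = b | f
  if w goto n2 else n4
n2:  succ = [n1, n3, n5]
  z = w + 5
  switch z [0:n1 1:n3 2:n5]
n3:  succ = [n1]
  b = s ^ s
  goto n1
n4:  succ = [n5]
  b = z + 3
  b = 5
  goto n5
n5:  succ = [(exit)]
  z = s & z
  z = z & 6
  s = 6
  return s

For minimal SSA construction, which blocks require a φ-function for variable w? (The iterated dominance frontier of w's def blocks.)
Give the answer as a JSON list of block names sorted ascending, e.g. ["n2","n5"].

idom tree: n1←n0 n2←n1 n3←n2 n4←n1 n5←n1
Dom at joins:
  n1: preds {n0,n2,n3}: {n0} ∩ {n0,n1,n2} ∩ {n0,n1,n2,n3} = {n0}; idom=n0
  n5: preds {n2,n4}: {n0,n1,n2} ∩ {n0,n1,n4} = {n0,n1}; idom=n1

DF derivation:
  join n1 pred n0: · stop@n0
  join n1 pred n2: n2→n1 stop@n0
  join n1 pred n3: n3→n2→n1 stop@n0
  join n5 pred n2: n2 stop@n1
  join n5 pred n4: n4 stop@n1
  DF(n0)=∅
  DF(n1)={n1}
  DF(n2)={n1,n5}
  DF(n3)={n1}
  DF(n4)={n5}
  DF(n5)=∅

φ for w: defs {n0,n1}
  DF⁺ = {n1}

Answer: ["n1"]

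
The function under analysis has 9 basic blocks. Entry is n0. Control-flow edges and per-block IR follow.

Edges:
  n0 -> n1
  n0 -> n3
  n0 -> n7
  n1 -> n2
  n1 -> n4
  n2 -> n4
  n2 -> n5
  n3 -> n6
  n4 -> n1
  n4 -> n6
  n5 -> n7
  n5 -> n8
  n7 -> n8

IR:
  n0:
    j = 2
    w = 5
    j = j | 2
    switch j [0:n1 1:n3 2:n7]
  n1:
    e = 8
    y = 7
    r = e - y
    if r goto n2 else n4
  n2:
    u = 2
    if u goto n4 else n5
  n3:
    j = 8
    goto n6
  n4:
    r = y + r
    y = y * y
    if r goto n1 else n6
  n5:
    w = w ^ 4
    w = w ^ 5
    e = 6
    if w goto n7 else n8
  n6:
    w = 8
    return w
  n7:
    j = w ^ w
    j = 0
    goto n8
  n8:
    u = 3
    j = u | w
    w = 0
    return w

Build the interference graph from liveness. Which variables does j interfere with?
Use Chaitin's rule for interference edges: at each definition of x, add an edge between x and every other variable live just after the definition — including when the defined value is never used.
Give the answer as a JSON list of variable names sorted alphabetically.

Answer: ["w"]

Working:
Block summaries:
  n0 def {j,w} use ∅
  n1 def {e,r,y} use ∅
  n2 def {u} use ∅
  n3 def {j} use ∅
  n4 def {r,y} use {r,y}
  n5 def {e,w} use {w}
  n6 def {w} use ∅
  n7 def {j} use {w}
  n8 def {j,u,w} use {w}

Live sets:
  n0: in=∅ out={w}
  n1: in={w} out={r,w,y}
  n2: in={r,w,y} out={r,w,y}
  n3: in=∅ out=∅
  n4: in={r,w,y} out={w}
  n5: in={w} out={w}
  n6: in=∅ out=∅
  n7: in={w} out={w}
  n8: in={w} out=∅

Interfere edges:
  e — {w,y}
  j — {w}
  r — {u,w,y}
  u — {r,w,y}
  w — {e,j,r,u,y}
  y — {e,r,u,w}

N(j) = ["w"]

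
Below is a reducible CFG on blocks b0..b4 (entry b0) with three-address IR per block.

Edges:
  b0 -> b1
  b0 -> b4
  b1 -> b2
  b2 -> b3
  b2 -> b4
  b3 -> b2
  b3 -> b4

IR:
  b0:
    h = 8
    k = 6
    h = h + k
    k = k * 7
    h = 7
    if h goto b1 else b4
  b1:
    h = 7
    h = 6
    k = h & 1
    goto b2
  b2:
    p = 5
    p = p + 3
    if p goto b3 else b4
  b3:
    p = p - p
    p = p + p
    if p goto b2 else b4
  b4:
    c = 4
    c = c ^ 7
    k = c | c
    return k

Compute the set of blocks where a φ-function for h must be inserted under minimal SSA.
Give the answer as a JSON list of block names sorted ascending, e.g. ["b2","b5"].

idom tree: b1←b0 b2←b1 b3←b2 b4←b0
Join-block Dom:
  b2: preds {b1,b3}: {b0,b1} ∩ {b0,b1,b2,b3} = {b0,b1}; idom=b1
  b4: preds {b0,b2,b3}: {b0} ∩ {b0,b1,b2} ∩ {b0,b1,b2,b3} = {b0}; idom=b0

DF derivation:
  b2←b1: walk · to b1
  b2←b3: walk b3→b2 to b1
  b4←b0: walk · to b0
  b4←b2: walk b2→b1 to b0
  b4←b3: walk b3→b2→b1 to b0
  DF(b0)=∅
  DF(b1)={b4}
  DF(b2)={b2,b4}
  DF(b3)={b2,b4}
  DF(b4)=∅

φ for h: defs {b0,b1}
  DF⁺ = {b4}

Answer: ["b4"]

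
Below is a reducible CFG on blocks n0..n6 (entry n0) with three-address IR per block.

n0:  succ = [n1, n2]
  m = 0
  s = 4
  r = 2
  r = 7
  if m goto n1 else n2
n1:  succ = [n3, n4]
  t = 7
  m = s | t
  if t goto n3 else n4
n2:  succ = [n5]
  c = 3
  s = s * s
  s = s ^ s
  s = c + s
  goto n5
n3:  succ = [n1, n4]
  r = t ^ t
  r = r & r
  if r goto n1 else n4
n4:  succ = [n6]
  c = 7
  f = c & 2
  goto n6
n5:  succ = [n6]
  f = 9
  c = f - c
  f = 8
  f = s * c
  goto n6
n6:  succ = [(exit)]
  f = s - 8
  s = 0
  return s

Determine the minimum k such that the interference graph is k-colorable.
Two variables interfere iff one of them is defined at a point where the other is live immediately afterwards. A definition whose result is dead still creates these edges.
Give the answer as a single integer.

Answer: 3

Working:
def/use:
  n0: def={m,r,s} ue=∅
  n1: def={m,t} ue={s}
  n2: def={c,s} ue={s}
  n3: def={r} ue={t}
  n4: def={c,f} ue=∅
  n5: def={c,f} ue={c,s}
  n6: def={f,s} ue={s}

Liveness:
  n0 li=∅ lo={s}
  n1 li={s} lo={s,t}
  n2 li={s} lo={c,s}
  n3 li={s,t} lo={s}
  n4 li={s} lo={s}
  n5 li={c,s} lo={s}
  n6 li={s} lo=∅

Interference:
  c: {f,s}
  f: {c,s}
  m: {r,s,t}
  r: {m,s}
  s: {c,f,m,r,t}
  t: {m,s}

Registers:
  clique {c,f,s} ⇒ need ≥ 3
  3-colouring: r0={s}  r1={c,m}  r2={f,r,t}
  χ = 3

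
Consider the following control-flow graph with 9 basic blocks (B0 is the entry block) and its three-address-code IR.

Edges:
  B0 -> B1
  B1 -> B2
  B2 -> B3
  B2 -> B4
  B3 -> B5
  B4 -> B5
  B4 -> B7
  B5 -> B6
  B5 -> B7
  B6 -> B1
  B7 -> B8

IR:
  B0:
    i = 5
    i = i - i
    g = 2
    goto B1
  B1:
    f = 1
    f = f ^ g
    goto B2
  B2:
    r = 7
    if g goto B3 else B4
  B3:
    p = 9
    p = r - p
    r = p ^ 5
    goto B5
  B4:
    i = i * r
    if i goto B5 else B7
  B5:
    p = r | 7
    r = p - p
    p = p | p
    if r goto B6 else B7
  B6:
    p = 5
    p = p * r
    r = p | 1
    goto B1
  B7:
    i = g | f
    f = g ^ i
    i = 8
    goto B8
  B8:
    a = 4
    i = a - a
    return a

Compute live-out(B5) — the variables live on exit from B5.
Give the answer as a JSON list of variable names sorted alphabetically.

Per-block:
  B0: def={g,i} ue=∅
  B1: def={f} ue={g}
  B2: def={r} ue={g}
  B3: def={p,r} ue={r}
  B4: def={i} ue={i,r}
  B5: def={p,r} ue={r}
  B6: def={p,r} ue={r}
  B7: def={f,i} ue={f,g}
  B8: def={a,i} ue=∅

Liveness:
  B0: in=∅ out={g,i}
  B1: in={g,i} out={f,g,i}
  B2: in={f,g,i} out={f,g,i,r}
  B3: in={f,g,i,r} out={f,g,i,r}
  B4: in={f,g,i,r} out={f,g,i,r}
  B5: in={f,g,i,r} out={f,g,i,r}
  B6: in={g,i,r} out={g,i}
  B7: in={f,g} out=∅
  B8: in=∅ out=∅

live-out(B5) = ["f", "g", "i", "r"]

Answer: ["f", "g", "i", "r"]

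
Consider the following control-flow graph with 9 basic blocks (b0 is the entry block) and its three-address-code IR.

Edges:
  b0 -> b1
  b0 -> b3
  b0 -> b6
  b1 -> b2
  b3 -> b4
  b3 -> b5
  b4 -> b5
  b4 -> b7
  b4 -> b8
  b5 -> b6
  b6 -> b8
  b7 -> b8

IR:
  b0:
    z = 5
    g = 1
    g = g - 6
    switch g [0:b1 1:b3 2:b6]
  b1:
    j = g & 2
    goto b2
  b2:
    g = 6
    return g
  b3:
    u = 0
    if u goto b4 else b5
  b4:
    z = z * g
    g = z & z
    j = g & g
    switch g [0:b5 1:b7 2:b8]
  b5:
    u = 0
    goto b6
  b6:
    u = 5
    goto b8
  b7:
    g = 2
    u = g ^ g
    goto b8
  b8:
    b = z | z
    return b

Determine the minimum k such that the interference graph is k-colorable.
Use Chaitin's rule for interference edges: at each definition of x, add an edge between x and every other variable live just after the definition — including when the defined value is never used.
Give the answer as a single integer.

Block summaries:
  b0: def={g,z} ue=∅
  b1: def={j} ue={g}
  b2: def={g} ue=∅
  b3: def={u} ue=∅
  b4: def={g,j,z} ue={g,z}
  b5: def={u} ue=∅
  b6: def={u} ue=∅
  b7: def={g,u} ue=∅
  b8: def={b} ue={z}

Live sets:
  b0: in=∅ out={g,z}
  b1: in={g} out=∅
  b2: in=∅ out=∅
  b3: in={g,z} out={g,z}
  b4: in={g,z} out={z}
  b5: in={z} out={z}
  b6: in={z} out={z}
  b7: in={z} out={z}
  b8: in={z} out=∅

Interference:
  b↔∅
  g↔{j,u,z}
  j↔{g,z}
  u↔{g,z}
  z↔{g,j,u}

Chromatic number:
  clique {g,j,z} ⇒ need ≥ 3
  assign b→r0 g→r0 j→r2 u→r2 z→r1 — no edge inside a register ⇒ χ ≤ 3
  χ = 3

Answer: 3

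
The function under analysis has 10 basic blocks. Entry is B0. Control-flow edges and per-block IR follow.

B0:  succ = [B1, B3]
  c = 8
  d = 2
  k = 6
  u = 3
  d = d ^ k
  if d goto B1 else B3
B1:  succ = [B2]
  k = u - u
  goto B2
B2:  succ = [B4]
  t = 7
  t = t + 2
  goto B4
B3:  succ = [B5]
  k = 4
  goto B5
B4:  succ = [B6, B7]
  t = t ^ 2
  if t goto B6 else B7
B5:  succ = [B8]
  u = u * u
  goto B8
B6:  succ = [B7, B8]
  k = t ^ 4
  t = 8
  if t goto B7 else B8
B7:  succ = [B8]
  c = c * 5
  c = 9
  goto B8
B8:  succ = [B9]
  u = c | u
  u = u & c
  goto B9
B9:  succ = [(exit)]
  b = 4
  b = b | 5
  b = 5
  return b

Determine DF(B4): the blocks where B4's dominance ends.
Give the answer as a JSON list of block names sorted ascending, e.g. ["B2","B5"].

idom tree: B1←B0 B2←B1 B3←B0 B4←B2 B5←B3 B6←B4 B7←B4 B8←B0 B9←B8
Join-block Dom:
  B7: preds {B4,B6}: {B0,B1,B2,B4} ∩ {B0,B1,B2,B4,B6} = {B0,B1,B2,B4}; idom=B4
  B8: preds {B5,B6,B7}: {B0,B3,B5} ∩ {B0,B1,B2,B4,B6} ∩ {B0,B1,B2,B4,B7} = {B0}; idom=B0

DF derivation:
  B7←B4: walk · to B4
  B7←B6: walk B6 to B4
  B8←B5: walk B5→B3 to B0
  B8←B6: walk B6→B4→B2→B1 to B0
  B8←B7: walk B7→B4→B2→B1 to B0
  B0: DF=∅
  B1: DF={B8}
  B2: DF={B8}
  B3: DF={B8}
  B4: DF={B8}
  B5: DF={B8}
  B6: DF={B7,B8}
  B7: DF={B8}
  B8: DF=∅
  B9: DF=∅

DF(B4) = ["B8"]

Answer: ["B8"]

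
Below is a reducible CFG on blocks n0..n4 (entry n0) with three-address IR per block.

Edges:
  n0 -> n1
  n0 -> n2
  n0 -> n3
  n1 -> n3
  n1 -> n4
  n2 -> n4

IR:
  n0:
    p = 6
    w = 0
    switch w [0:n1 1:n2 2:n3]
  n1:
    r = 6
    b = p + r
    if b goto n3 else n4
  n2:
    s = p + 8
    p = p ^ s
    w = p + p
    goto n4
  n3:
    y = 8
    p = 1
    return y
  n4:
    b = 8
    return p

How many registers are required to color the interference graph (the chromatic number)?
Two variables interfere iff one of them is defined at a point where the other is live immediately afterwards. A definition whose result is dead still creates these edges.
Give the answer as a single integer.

def/use:
  n0 def {p,w} use ∅
  n1 def {b,r} use {p}
  n2 def {p,s,w} use {p}
  n3 def {p,y} use ∅
  n4 def {b} use {p}

Liveness:
  n0: in=∅ out={p}
  n1: in={p} out={p}
  n2: in={p} out={p}
  n3: in=∅ out=∅
  n4: in={p} out=∅

Interfere edges:
  b — {p}
  p — {b,r,s,w,y}
  r — {p}
  s — {p}
  w — {p}
  y — {p}

Chromatic number:
  lower bound: {b,p} mutually conflict ⇒ χ ≥ 2
  assign b→R1 p→R0 r→R1 s→R1 w→R1 y→R1 — no edge inside a register ⇒ χ ≤ 2
  χ = 2

Answer: 2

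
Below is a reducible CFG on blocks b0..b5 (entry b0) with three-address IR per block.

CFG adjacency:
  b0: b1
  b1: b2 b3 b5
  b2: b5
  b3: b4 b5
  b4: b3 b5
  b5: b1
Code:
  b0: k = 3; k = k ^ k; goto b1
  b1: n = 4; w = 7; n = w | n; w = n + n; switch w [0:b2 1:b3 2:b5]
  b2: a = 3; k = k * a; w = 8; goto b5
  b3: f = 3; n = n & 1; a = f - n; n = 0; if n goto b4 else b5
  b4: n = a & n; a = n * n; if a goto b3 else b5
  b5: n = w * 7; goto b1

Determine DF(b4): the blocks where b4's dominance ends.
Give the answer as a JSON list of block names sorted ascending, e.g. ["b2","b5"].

idom tree: b1←b0 b2←b1 b3←b1 b4←b3 b5←b1
Dom at joins:
  b1: preds {b0,b5}: {b0} ∩ {b0,b1,b5} = {b0}; idom=b0
  b3: preds {b1,b4}: {b0,b1} ∩ {b0,b1,b3,b4} = {b0,b1}; idom=b1
  b5: preds {b1,b2,b3,b4}: {b0,b1} ∩ {b0,b1,b2} ∩ {b0,b1,b3} ∩ {b0,b1,b3,b4} = {b0,b1}; idom=b1

Frontier:
  join b1 pred b0: · stop@b0
  join b1 pred b5: b5→b1 stop@b0
  join b3 pred b1: · stop@b1
  join b3 pred b4: b4→b3 stop@b1
  join b5 pred b1: · stop@b1
  join b5 pred b2: b2 stop@b1
  join b5 pred b3: b3 stop@b1
  join b5 pred b4: b4→b3 stop@b1
  b0: DF=∅
  b1: DF={b1}
  b2: DF={b5}
  b3: DF={b3,b5}
  b4: DF={b3,b5}
  b5: DF={b1}

DF(b4) = ["b3", "b5"]

Answer: ["b3", "b5"]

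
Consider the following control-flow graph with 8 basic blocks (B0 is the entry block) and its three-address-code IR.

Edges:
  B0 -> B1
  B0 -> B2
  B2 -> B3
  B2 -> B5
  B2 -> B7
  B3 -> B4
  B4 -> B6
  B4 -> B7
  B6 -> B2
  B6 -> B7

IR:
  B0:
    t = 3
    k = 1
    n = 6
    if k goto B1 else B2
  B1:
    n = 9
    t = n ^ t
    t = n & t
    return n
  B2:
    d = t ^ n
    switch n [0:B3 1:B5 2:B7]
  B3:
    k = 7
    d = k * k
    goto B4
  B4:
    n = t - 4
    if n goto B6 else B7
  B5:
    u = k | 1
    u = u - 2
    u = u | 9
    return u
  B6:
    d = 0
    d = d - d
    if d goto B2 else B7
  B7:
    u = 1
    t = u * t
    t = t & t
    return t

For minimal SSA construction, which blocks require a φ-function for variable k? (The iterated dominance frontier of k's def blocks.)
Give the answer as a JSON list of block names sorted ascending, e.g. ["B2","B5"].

idom tree: B1←B0 B2←B0 B3←B2 B4←B3 B5←B2 B6←B4 B7←B2
Join-block Dom:
  B2: preds {B0,B6}: {B0} ∩ {B0,B2,B3,B4,B6} = {B0}; idom=B0
  B7: preds {B2,B4,B6}: {B0,B2} ∩ {B0,B2,B3,B4} ∩ {B0,B2,B3,B4,B6} = {B0,B2}; idom=B2

DF derivation:
  join B2 pred B0: · stop@B0
  join B2 pred B6: B6→B4→B3→B2 stop@B0
  join B7 pred B2: · stop@B2
  join B7 pred B4: B4→B3 stop@B2
  join B7 pred B6: B6→B4→B3 stop@B2
  B0: DF=∅
  B1: DF=∅
  B2: DF={B2}
  B3: DF={B2,B7}
  B4: DF={B2,B7}
  B5: DF=∅
  B6: DF={B2,B7}
  B7: DF=∅

φ for k: defs {B0,B3}
  DF⁺ = {B2,B7}

Answer: ["B2", "B7"]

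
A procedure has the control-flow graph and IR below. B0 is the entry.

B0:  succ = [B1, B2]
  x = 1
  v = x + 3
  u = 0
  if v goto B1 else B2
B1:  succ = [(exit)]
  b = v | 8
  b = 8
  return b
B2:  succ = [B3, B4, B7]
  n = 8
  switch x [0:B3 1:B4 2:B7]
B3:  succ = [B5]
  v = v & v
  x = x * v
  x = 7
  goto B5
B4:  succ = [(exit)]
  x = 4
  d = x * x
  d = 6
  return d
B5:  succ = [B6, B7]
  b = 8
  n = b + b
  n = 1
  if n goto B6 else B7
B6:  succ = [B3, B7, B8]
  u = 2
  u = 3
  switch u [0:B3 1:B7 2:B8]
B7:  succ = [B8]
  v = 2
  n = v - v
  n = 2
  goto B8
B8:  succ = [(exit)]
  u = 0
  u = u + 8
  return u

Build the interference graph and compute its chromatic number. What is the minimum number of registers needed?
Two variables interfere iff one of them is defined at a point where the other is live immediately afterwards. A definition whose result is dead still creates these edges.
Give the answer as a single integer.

def/use:
  B0: def={u,v,x} ue=∅
  B1: def={b} ue={v}
  B2: def={n} ue={x}
  B3: def={v,x} ue={v,x}
  B4: def={d,x} ue=∅
  B5: def={b,n} ue=∅
  B6: def={u} ue=∅
  B7: def={n,v} ue=∅
  B8: def={u} ue=∅

Live sets:
  B0 li=∅ lo={v,x}
  B1 li={v} lo=∅
  B2 li={v,x} lo={v,x}
  B3 li={v,x} lo={v,x}
  B4 li=∅ lo=∅
  B5 li={v,x} lo={v,x}
  B6 li={v,x} lo={v,x}
  B7 li=∅ lo=∅
  B8 li=∅ lo=∅

Conflict graph:
  b: {v,x}
  d: ∅
  n: {v,x}
  u: {v,x}
  v: {b,n,u,x}
  x: {b,n,u,v}

Colouring:
  {b,v,x} pairwise interfere (3-clique) ⇒ χ ≥ 3
  3-colouring: c0={d,v}  c1={x}  c2={b,n,u}
  χ = 3

Answer: 3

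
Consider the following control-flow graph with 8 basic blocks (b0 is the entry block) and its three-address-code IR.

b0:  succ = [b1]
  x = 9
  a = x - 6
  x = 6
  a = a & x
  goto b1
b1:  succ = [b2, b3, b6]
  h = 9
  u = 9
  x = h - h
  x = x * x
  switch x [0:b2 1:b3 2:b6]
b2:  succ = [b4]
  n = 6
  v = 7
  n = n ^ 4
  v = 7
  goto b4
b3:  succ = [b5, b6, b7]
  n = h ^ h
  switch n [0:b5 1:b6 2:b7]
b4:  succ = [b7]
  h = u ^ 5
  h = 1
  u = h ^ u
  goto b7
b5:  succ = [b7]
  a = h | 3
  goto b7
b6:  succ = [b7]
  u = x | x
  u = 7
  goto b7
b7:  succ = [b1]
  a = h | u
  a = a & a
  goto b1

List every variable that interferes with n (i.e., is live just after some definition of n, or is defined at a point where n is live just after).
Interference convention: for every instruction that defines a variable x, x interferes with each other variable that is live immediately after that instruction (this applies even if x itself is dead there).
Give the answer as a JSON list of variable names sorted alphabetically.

Per-block:
  b0: {a,x} / ∅
  b1: {h,u,x} / ∅
  b2: {n,v} / ∅
  b3: {n} / {h}
  b4: {h,u} / {u}
  b5: {a} / {h}
  b6: {u} / {x}
  b7: {a} / {h,u}

Liveness:
  live b0: ∅→∅
  live b1: ∅→{h,u,x}
  live b2: {u}→{u}
  live b3: {h,u,x}→{h,u,x}
  live b4: {u}→{h,u}
  live b5: {h,u}→{h,u}
  live b6: {h,x}→{h,u}
  live b7: {h,u}→∅

Conflict graph:
  a — {h,u,x}
  h — {a,n,u,x}
  n — {h,u,v,x}
  u — {a,h,n,v,x}
  v — {n,u}
  x — {a,h,n,u}

N(n) = ["h", "u", "v", "x"]

Answer: ["h", "u", "v", "x"]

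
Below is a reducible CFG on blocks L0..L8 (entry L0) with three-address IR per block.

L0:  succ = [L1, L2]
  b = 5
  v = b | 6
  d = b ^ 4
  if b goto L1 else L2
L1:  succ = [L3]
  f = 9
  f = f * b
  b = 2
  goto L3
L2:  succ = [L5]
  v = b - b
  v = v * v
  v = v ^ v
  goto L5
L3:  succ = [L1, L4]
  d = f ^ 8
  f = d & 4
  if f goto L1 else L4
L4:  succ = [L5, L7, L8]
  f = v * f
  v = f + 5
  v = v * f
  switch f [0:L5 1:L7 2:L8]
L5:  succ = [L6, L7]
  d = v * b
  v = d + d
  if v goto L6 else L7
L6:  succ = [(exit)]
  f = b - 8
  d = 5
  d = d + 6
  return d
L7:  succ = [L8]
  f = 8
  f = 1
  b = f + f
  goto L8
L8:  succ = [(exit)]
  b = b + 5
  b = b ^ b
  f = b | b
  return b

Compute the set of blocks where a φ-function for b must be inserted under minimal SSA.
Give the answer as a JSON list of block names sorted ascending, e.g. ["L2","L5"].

Answer: ["L1", "L5", "L7", "L8"]

Working:
idom tree: L1←L0 L2←L0 L3←L1 L4←L3 L5←L0 L6←L5 L7←L0 L8←L0
Dom at joins:
  L1: preds {L0,L3}: {L0} ∩ {L0,L1,L3} = {L0}; idom=L0
  L5: preds {L2,L4}: {L0,L2} ∩ {L0,L1,L3,L4} = {L0}; idom=L0
  L7: preds {L4,L5}: {L0,L1,L3,L4} ∩ {L0,L5} = {L0}; idom=L0
  L8: preds {L4,L7}: {L0,L1,L3,L4} ∩ {L0,L7} = {L0}; idom=L0

DF derivation:
  join L1 pred L0: · stop@L0
  join L1 pred L3: L3→L1 stop@L0
  join L5 pred L2: L2 stop@L0
  join L5 pred L4: L4→L3→L1 stop@L0
  join L7 pred L4: L4→L3→L1 stop@L0
  join L7 pred L5: L5 stop@L0
  join L8 pred L4: L4→L3→L1 stop@L0
  join L8 pred L7: L7 stop@L0
  DF(L0)=∅
  DF(L1)={L1,L5,L7,L8}
  DF(L2)={L5}
  DF(L3)={L1,L5,L7,L8}
  DF(L4)={L5,L7,L8}
  DF(L5)={L7}
  DF(L6)=∅
  DF(L7)={L8}
  DF(L8)=∅

φ for b: defs {L0,L1,L7,L8}
  DF⁺ = {L1,L5,L7,L8}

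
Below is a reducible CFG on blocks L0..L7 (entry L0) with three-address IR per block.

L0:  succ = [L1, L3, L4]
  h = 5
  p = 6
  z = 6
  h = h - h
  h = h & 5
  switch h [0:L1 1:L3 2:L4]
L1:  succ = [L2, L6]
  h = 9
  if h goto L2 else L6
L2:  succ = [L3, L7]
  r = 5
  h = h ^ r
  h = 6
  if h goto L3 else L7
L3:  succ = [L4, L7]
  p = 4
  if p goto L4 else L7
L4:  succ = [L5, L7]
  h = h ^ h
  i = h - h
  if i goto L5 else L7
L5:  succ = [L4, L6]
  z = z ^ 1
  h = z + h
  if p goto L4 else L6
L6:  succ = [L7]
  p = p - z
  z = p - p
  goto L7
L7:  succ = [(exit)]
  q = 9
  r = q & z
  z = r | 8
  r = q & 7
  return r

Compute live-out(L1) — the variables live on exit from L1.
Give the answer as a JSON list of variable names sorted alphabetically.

Answer: ["h", "p", "z"]

Analysis:
def/use:
  L0: def={h,p,z} ue=∅
  L1: def={h} ue=∅
  L2: def={h,r} ue={h}
  L3: def={p} ue=∅
  L4: def={h,i} ue={h}
  L5: def={h,z} ue={h,p,z}
  L6: def={p,z} ue={p,z}
  L7: def={q,r,z} ue={z}

Liveness:
  L0: in=∅ out={h,p,z}
  L1: in={p,z} out={h,p,z}
  L2: in={h,z} out={h,z}
  L3: in={h,z} out={h,p,z}
  L4: in={h,p,z} out={h,p,z}
  L5: in={h,p,z} out={h,p,z}
  L6: in={p,z} out={z}
  L7: in={z} out=∅

live-out(L1) = ["h", "p", "z"]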